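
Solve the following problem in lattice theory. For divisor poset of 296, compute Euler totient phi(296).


phi(n) = n * prod_{p|n} (1 - 1/p).
Prime divisors of 296: [2, 37]
phi(296) = 296 * (1 - 1/2) * (1 - 1/37)
phi(296) = 144


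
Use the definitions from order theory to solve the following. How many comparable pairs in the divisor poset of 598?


A comparable pair {a,b} has a < b or b < a in the order.
Count unordered pairs where one element is strictly below the other.
Examples: {1,2}, {1,13}, {1,23}, {1,26}, ...
Total comparable pairs: 19


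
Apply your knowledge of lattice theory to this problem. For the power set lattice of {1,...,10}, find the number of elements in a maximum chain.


A chain is a totally ordered subset; we count the number of elements in a maximum chain.
Compute, for each element x, the size of the longest chain ending at x:
  {}: 1
  {1}: 2
  {2}: 2
  {3}: 2
  {4}: 2
  {5}: 2
  ...
A maximum chain: {} < {1} < {1,2} < {1,2,3} < {1,2,3,4} < {1,2,3,4,5} < {1,2,3,4,5,6} < {1,2,3,4,5,6,7} < {1,2,3,4,5,6,7,8} < {1,2,3,4,5,6,7,8,9} < {1,2,3,4,5,6,7,8,9,10}
Number of elements in the longest chain: 11


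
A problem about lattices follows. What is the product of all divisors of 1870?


Divisors of 1870: [1, 2, 5, 10, 11, 17, 22, 34, 55, 85, 110, 170, 187, 374, 935, 1870]
Product = n^(d(n)/2) = 1870^(16/2)
Product = 149531555918018352100000000


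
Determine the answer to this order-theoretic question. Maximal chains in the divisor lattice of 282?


A maximal chain goes from the minimum element to a maximal element via cover relations.
Counting all min-to-max paths in the cover graph.
Total maximal chains: 6


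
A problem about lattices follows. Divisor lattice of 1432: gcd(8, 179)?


Meet=gcd.
gcd(8,179)=1


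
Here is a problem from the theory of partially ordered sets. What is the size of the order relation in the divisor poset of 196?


The order relation is {(a,b) : a <= b}, reflexive so it includes (a,a).
Examples: (1,1), (1,14), (1,196), (1,2), (1,28), ...
Total ordered pairs: 36


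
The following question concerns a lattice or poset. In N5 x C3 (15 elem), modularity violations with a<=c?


Modular law: if a <= c then a v (b ^ c) = (a v b) ^ c.
Check all triples (a,b,c) with a <= c among 15 elements.
  e.g. a=(a,0), b=(c,0), c=(b,0): lhs=(a,0) != rhs=(b,0)
  e.g. a=(a,0), b=(c,1), c=(b,0): lhs=(a,0) != rhs=(b,0)
Total violating triples: 18


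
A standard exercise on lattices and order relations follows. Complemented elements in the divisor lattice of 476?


An element a is complemented if some b has a meet b = bottom, a join b = top.
a is complemented iff gcd(a, n/a)=1, i.e. a is a unitary divisor of 476.
Complemented elements: 1, 4, 7, 17, 28, 68, ... (2 more)
Count: 8


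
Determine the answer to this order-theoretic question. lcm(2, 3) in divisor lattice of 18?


Join=lcm.
gcd(2,3)=1
lcm=6


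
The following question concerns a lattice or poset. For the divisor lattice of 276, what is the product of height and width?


Height = length of longest chain minus 1; width = size of largest antichain.
A maximum chain: 1 | 23 | 69 | 138 | 276  (height 4).
A maximum antichain: {4, 6, 46, 69}  (width 4).
Product = 4 * 4 = 16


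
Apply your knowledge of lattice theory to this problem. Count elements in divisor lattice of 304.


Divisors of 304: [1, 2, 4, 8, 16, 19, 38, 76, 152, 304]
Count: 10


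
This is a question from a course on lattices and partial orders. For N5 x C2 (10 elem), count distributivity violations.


Distributive law: a ^ (b v c) = (a ^ b) v (a ^ c).
Check all 10^3 = 1000 ordered triples (a,b,c).
  e.g. a=(b,0), b=(a,0), c=(c,0): lhs=(b,0) != rhs=(a,0)
  e.g. a=(b,0), b=(a,0), c=(c,1): lhs=(b,0) != rhs=(a,0)
Total violating triples: 16


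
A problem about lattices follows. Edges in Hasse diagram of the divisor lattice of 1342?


A cover relation a -< b holds when a < b with no c strictly between.
Cover relations:
  1 -< 2
  1 -< 11
  1 -< 61
  2 -< 22
  2 -< 122
  11 -< 22
  11 -< 671
  22 -< 1342
  ...4 more
Total: 12


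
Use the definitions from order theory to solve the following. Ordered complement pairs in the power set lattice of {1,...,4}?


Complement pair (a,b): a meet b = bottom, a join b = top.
Here: A intersect B = {} and A union B = {1,...,4}.
Pairs found: ({},{1,2,3,4}), ({1},{2,3,4}), ({2},{1,3,4}), ({3},{1,2,4}), ... (12 more)
Total ordered pairs: 16


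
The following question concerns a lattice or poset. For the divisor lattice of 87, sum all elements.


sigma(n) = sum of divisors.
Divisors of 87: [1, 3, 29, 87]
Sum = 120


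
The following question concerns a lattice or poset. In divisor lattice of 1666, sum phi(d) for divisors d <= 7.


Divisors of 1666 up to 7: [1, 2, 7]
phi values: [1, 1, 6]
Sum = 8


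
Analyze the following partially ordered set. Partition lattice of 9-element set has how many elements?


B(n) = number of set partitions of an n-element set.
B(n) satisfies the recurrence: B(n+1) = sum_k C(n,k)*B(k).
B(9) = 21147


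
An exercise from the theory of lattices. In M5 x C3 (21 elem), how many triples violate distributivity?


Distributive law: a ^ (b v c) = (a ^ b) v (a ^ c).
Check all 21^3 = 9261 ordered triples (a,b,c).
  e.g. a=(a1,0), b=(a2,0), c=(a3,0): lhs=(a1,0) != rhs=(0,0)
  e.g. a=(a1,0), b=(a2,0), c=(a3,1): lhs=(a1,0) != rhs=(0,0)
Total violating triples: 1620


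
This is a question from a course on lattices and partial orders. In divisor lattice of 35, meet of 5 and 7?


In a divisor lattice, meet = gcd (greatest common divisor).
By Euclidean algorithm or factoring: gcd(5,7) = 1


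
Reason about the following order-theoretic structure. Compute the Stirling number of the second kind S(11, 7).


S(n,k) = k*S(n-1,k) + S(n-1,k-1).
S(10,7) = 5880, S(10,6) = 22827
S(11,7) = 7*5880 + 22827 = 41160 + 22827
S(11,7) = 63987


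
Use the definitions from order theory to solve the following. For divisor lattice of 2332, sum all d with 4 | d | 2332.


Interval [4,2332] in divisors of 2332: [4, 44, 212, 2332]
Sum = 2592


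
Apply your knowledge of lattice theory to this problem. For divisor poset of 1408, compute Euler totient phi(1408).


phi(n) = n * prod_{p|n} (1 - 1/p).
Prime divisors of 1408: [2, 11]
phi(1408) = 1408 * (1 - 1/2) * (1 - 1/11)
phi(1408) = 640


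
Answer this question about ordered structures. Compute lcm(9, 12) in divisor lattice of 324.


In a divisor lattice, join = lcm (least common multiple).
gcd(9,12) = 3
lcm(9,12) = 9*12/gcd = 108/3 = 36


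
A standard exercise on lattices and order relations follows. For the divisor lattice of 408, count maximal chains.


A maximal chain goes from the minimum element to a maximal element via cover relations.
Counting all min-to-max paths in the cover graph.
Total maximal chains: 20


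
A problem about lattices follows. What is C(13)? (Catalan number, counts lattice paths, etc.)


C(n) = C(2n, n) / (n+1).
C(26, 13) = 10400600
C(13) = 10400600 / 14 = 742900


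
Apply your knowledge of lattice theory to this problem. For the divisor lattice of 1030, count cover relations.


A cover relation a -< b holds when a < b with no c strictly between.
Cover relations:
  1 -< 2
  1 -< 5
  1 -< 103
  2 -< 10
  2 -< 206
  5 -< 10
  5 -< 515
  10 -< 1030
  ...4 more
Total: 12


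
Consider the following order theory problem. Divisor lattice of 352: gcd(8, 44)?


Meet=gcd.
gcd(8,44)=4


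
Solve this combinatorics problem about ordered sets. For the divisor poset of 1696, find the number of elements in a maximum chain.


A chain is a totally ordered subset; we count the number of elements in a maximum chain.
Compute, for each element x, the size of the longest chain ending at x:
  1: 1
  2: 2
  53: 2
  4: 3
  8: 4
  106: 3
  ...
A maximum chain: 1 < 2 < 4 < 8 < 16 < 32 < 1696
Number of elements in the longest chain: 7


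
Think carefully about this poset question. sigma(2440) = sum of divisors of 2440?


sigma(n) = sum of divisors.
Divisors of 2440: [1, 2, 4, 5, 8, 10, 20, 40, 61, 122, 244, 305, 488, 610, 1220, 2440]
Sum = 5580


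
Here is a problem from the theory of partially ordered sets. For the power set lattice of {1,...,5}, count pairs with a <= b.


The order relation is {(a,b) : a <= b}, reflexive so it includes (a,a).
Examples: ({},{}), ({},{1,2}), ({},{1,2,3}), ({},{1,2,3,4}), ({},{1,2,3,4,5}), ...
Total ordered pairs: 243


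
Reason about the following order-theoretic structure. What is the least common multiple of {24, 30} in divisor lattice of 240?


In a divisor lattice, join = lcm (least common multiple).
Compute lcm iteratively: start with first element, then lcm(current, next).
Elements: [24, 30]
lcm(24,30) = 120
Final lcm = 120


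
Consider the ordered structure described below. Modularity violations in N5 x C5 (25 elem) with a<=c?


Modular law: if a <= c then a v (b ^ c) = (a v b) ^ c.
Check all triples (a,b,c) with a <= c among 25 elements.
  e.g. a=(a,0), b=(c,0), c=(b,0): lhs=(a,0) != rhs=(b,0)
  e.g. a=(a,0), b=(c,1), c=(b,0): lhs=(a,0) != rhs=(b,0)
Total violating triples: 75


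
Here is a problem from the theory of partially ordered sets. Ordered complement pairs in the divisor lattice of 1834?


Complement pair (a,b): a meet b = bottom, a join b = top.
Here: gcd(a,b)=1 and lcm(a,b)=1834, i.e. a*b=1834 with a,b coprime.
Pairs found: (1,1834), (2,917), (7,262), (14,131), ... (4 more)
Total ordered pairs: 8


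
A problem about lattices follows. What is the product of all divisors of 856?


Divisors of 856: [1, 2, 4, 8, 107, 214, 428, 856]
Product = n^(d(n)/2) = 856^(8/2)
Product = 536902045696


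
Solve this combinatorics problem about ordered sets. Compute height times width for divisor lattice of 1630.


Height = length of longest chain minus 1; width = size of largest antichain.
A maximum chain: 1 | 163 | 815 | 1630  (height 3).
A maximum antichain: {2, 5, 163}  (width 3).
Product = 3 * 3 = 9


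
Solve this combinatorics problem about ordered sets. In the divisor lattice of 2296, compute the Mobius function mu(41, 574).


In a divisor lattice, mu(a,b) = mu(b/a) where mu is the classical Mobius function.
b/a = 574/41 = 14
Prime factorization of 14: primes [2, 7]
14 is squarefree with 2 prime factor(s), so mu(14) = (-1)^2 = 1


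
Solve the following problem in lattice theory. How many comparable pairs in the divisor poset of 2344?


A comparable pair {a,b} has a < b or b < a in the order.
Count unordered pairs where one element is strictly below the other.
Examples: {1,2}, {1,4}, {1,8}, {1,293}, ...
Total comparable pairs: 22


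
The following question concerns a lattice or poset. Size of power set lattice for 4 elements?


Power set = 2^n.
2^4 = 16


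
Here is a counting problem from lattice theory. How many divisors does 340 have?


Divisors of 340: [1, 2, 4, 5, 10, 17, 20, 34, 68, 85, 170, 340]
Count: 12


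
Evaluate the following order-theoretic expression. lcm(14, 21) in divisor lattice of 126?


Join=lcm.
gcd(14,21)=7
lcm=42


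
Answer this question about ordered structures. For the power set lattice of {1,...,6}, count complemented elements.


An element a is complemented if some b has a meet b = bottom, a join b = top.
every subset A has complement S\A, so all elements are complemented.
Complemented elements: {}, {1}, {2}, {3}, {4}, {5}, ... (58 more)
Count: 64


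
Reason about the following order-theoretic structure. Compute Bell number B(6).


B(n) = number of set partitions of an n-element set.
B(n) satisfies the recurrence: B(n+1) = sum_k C(n,k)*B(k).
B(6) = 203


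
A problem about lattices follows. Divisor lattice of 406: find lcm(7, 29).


In a divisor lattice, join = lcm (least common multiple).
gcd(7,29) = 1
lcm(7,29) = 7*29/gcd = 203/1 = 203


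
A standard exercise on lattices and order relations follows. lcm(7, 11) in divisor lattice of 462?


Join=lcm.
gcd(7,11)=1
lcm=77


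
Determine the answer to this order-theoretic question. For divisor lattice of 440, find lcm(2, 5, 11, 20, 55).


In a divisor lattice, join = lcm (least common multiple).
Compute lcm iteratively: start with first element, then lcm(current, next).
Elements: [2, 5, 11, 20, 55]
lcm(2,5) = 10
lcm(10,11) = 110
lcm(110,20) = 220
lcm(220,55) = 220
Final lcm = 220


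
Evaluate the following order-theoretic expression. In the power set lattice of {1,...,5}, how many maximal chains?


A maximal chain goes from the minimum element to a maximal element via cover relations.
Counting all min-to-max paths in the cover graph.
Total maximal chains: 120


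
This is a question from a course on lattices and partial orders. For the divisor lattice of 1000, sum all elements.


sigma(n) = sum of divisors.
Divisors of 1000: [1, 2, 4, 5, 8, 10, 20, 25, 40, 50, 100, 125, 200, 250, 500, 1000]
Sum = 2340


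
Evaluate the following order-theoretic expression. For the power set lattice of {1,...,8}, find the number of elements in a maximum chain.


A chain is a totally ordered subset; we count the number of elements in a maximum chain.
Compute, for each element x, the size of the longest chain ending at x:
  {}: 1
  {1}: 2
  {2}: 2
  {3}: 2
  {4}: 2
  {5}: 2
  ...
A maximum chain: {} < {1} < {1,2} < {1,2,3} < {1,2,3,4} < {1,2,3,4,5} < {1,2,3,4,5,6} < {1,2,3,4,5,6,7} < {1,2,3,4,5,6,7,8}
Number of elements in the longest chain: 9


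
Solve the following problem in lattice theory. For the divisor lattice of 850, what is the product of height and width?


Height = length of longest chain minus 1; width = size of largest antichain.
A maximum chain: 1 | 17 | 85 | 425 | 850  (height 4).
A maximum antichain: {10, 25, 34, 85}  (width 4).
Product = 4 * 4 = 16


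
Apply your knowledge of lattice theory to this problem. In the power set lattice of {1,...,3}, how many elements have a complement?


An element a is complemented if some b has a meet b = bottom, a join b = top.
every subset A has complement S\A, so all elements are complemented.
Complemented elements: {}, {1}, {2}, {3}, {1,2}, {1,3}, ... (2 more)
Count: 8


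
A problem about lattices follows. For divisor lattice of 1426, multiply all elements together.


Divisors of 1426: [1, 2, 23, 31, 46, 62, 713, 1426]
Product = n^(d(n)/2) = 1426^(8/2)
Product = 4135024642576


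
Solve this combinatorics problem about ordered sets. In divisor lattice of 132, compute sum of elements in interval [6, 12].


Interval [6,12] in divisors of 132: [6, 12]
Sum = 18


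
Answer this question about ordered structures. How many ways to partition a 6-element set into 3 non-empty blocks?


S(n,k) = k*S(n-1,k) + S(n-1,k-1).
S(5,3) = 25, S(5,2) = 15
S(6,3) = 3*25 + 15 = 75 + 15
S(6,3) = 90


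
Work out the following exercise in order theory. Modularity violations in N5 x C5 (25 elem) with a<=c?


Modular law: if a <= c then a v (b ^ c) = (a v b) ^ c.
Check all triples (a,b,c) with a <= c among 25 elements.
  e.g. a=(a,0), b=(c,0), c=(b,0): lhs=(a,0) != rhs=(b,0)
  e.g. a=(a,0), b=(c,1), c=(b,0): lhs=(a,0) != rhs=(b,0)
Total violating triples: 75


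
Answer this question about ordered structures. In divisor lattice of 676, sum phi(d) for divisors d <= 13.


Divisors of 676 up to 13: [1, 2, 4, 13]
phi values: [1, 1, 2, 12]
Sum = 16


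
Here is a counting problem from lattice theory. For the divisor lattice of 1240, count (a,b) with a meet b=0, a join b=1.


Complement pair (a,b): a meet b = bottom, a join b = top.
Here: gcd(a,b)=1 and lcm(a,b)=1240, i.e. a*b=1240 with a,b coprime.
Pairs found: (1,1240), (5,248), (8,155), (31,40), ... (4 more)
Total ordered pairs: 8


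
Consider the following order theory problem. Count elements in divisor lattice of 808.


Divisors of 808: [1, 2, 4, 8, 101, 202, 404, 808]
Count: 8


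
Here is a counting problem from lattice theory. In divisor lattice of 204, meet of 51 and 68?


In a divisor lattice, meet = gcd (greatest common divisor).
By Euclidean algorithm or factoring: gcd(51,68) = 17


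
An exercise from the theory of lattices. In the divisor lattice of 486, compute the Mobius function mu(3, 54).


In a divisor lattice, mu(a,b) = mu(b/a) where mu is the classical Mobius function.
b/a = 54/3 = 18
Prime factorization of 18: primes [2, 3]
18 is not squarefree, so mu(18) = 0


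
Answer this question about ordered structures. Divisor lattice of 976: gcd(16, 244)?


Meet=gcd.
gcd(16,244)=4


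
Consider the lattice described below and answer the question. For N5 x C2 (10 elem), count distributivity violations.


Distributive law: a ^ (b v c) = (a ^ b) v (a ^ c).
Check all 10^3 = 1000 ordered triples (a,b,c).
  e.g. a=(b,0), b=(a,0), c=(c,0): lhs=(b,0) != rhs=(a,0)
  e.g. a=(b,0), b=(a,0), c=(c,1): lhs=(b,0) != rhs=(a,0)
Total violating triples: 16


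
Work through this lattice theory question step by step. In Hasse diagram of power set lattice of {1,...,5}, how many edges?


A cover relation a -< b holds when a < b with no c strictly between.
Cover relations:
  {} -< {1}
  {} -< {2}
  {} -< {3}
  {} -< {4}
  {} -< {5}
  {1} -< {1,2}
  {1} -< {1,3}
  {1} -< {1,4}
  ...72 more
Total: 80


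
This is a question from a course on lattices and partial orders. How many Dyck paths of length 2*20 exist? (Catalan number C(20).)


C(n) = C(2n, n) / (n+1).
C(40, 20) = 137846528820
C(20) = 137846528820 / 21 = 6564120420


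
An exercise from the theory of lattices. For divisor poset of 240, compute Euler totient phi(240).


phi(n) = n * prod_{p|n} (1 - 1/p).
Prime divisors of 240: [2, 3, 5]
phi(240) = 240 * (1 - 1/2) * (1 - 1/3) * (1 - 1/5)
phi(240) = 64


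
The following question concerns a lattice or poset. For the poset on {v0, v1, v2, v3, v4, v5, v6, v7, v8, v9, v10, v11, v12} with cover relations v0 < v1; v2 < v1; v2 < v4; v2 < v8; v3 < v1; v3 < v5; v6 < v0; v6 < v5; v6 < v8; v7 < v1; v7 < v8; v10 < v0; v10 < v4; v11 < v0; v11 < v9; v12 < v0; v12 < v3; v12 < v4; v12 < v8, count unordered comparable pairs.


A comparable pair {a,b} has a < b or b < a in the order.
Count unordered pairs where one element is strictly below the other.
Examples: {v0,v1}, {v0,v6}, {v0,v10}, {v0,v11}, ...
Total comparable pairs: 24


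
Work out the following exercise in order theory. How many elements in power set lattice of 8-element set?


Power set = 2^n.
2^8 = 256


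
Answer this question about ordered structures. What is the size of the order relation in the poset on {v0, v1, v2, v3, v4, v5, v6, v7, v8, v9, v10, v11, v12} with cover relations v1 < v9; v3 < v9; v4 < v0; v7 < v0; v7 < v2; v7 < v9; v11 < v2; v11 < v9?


The order relation is {(a,b) : a <= b}, reflexive so it includes (a,a).
Examples: (v0,v0), (v1,v1), (v1,v9), (v10,v10), (v11,v11), ...
Total ordered pairs: 21


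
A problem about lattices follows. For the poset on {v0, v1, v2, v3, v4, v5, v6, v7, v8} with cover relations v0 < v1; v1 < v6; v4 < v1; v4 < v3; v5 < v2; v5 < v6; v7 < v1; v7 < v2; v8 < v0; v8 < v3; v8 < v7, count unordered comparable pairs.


A comparable pair {a,b} has a < b or b < a in the order.
Count unordered pairs where one element is strictly below the other.
Examples: {v0,v1}, {v0,v6}, {v0,v8}, {v1,v4}, ...
Total comparable pairs: 17


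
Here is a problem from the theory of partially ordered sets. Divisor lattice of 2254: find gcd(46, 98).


In a divisor lattice, meet = gcd (greatest common divisor).
By Euclidean algorithm or factoring: gcd(46,98) = 2


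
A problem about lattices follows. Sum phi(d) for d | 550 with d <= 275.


Divisors of 550 up to 275: [1, 2, 5, 10, 11, 22, 25, 50, 55, 110, 275]
phi values: [1, 1, 4, 4, 10, 10, 20, 20, 40, 40, 200]
Sum = 350


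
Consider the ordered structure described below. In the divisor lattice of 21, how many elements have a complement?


An element a is complemented if some b has a meet b = bottom, a join b = top.
a is complemented iff gcd(a, n/a)=1, i.e. a is a unitary divisor of 21.
Complemented elements: 1, 3, 7, 21
Count: 4


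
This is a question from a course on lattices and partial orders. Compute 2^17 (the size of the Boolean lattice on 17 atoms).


Power set = 2^n.
2^17 = 131072


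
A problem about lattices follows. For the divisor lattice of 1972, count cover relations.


A cover relation a -< b holds when a < b with no c strictly between.
Cover relations:
  1 -< 2
  1 -< 17
  1 -< 29
  2 -< 4
  2 -< 34
  2 -< 58
  4 -< 68
  4 -< 116
  ...12 more
Total: 20


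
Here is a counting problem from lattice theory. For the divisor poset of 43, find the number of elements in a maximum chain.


A chain is a totally ordered subset; we count the number of elements in a maximum chain.
Compute, for each element x, the size of the longest chain ending at x:
  1: 1
  43: 2
A maximum chain: 1 < 43
Number of elements in the longest chain: 2


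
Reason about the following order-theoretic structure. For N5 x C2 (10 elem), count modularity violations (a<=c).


Modular law: if a <= c then a v (b ^ c) = (a v b) ^ c.
Check all triples (a,b,c) with a <= c among 10 elements.
  e.g. a=(a,0), b=(c,0), c=(b,0): lhs=(a,0) != rhs=(b,0)
  e.g. a=(a,0), b=(c,1), c=(b,0): lhs=(a,0) != rhs=(b,0)
Total violating triples: 6


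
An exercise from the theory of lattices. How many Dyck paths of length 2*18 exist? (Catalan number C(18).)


C(n) = C(2n, n) / (n+1).
C(36, 18) = 9075135300
C(18) = 9075135300 / 19 = 477638700


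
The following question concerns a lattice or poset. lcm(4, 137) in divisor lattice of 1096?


Join=lcm.
gcd(4,137)=1
lcm=548


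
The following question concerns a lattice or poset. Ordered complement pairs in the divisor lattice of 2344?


Complement pair (a,b): a meet b = bottom, a join b = top.
Here: gcd(a,b)=1 and lcm(a,b)=2344, i.e. a*b=2344 with a,b coprime.
Pairs found: (1,2344), (8,293), (293,8), (2344,1)
Total ordered pairs: 4


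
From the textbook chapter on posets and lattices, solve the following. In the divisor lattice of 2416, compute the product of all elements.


Divisors of 2416: [1, 2, 4, 8, 16, 151, 302, 604, 1208, 2416]
Product = n^(d(n)/2) = 2416^(10/2)
Product = 82316074157080576


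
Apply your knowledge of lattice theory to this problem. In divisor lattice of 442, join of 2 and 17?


In a divisor lattice, join = lcm (least common multiple).
gcd(2,17) = 1
lcm(2,17) = 2*17/gcd = 34/1 = 34


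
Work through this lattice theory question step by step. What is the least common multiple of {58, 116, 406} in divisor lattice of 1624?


In a divisor lattice, join = lcm (least common multiple).
Compute lcm iteratively: start with first element, then lcm(current, next).
Elements: [58, 116, 406]
lcm(58,116) = 116
lcm(116,406) = 812
Final lcm = 812


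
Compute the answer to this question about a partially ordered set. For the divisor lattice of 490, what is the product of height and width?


Height = length of longest chain minus 1; width = size of largest antichain.
A maximum chain: 1 | 7 | 49 | 245 | 490  (height 4).
A maximum antichain: {10, 14, 35, 49}  (width 4).
Product = 4 * 4 = 16


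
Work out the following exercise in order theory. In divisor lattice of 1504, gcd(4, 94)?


Meet=gcd.
gcd(4,94)=2


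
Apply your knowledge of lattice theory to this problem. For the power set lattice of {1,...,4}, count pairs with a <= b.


The order relation is {(a,b) : a <= b}, reflexive so it includes (a,a).
Examples: ({},{}), ({},{1,2}), ({},{1,2,3}), ({},{1,2,3,4}), ({},{1,2,4}), ...
Total ordered pairs: 81


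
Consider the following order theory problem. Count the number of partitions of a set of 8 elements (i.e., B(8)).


B(n) = number of set partitions of an n-element set.
B(n) satisfies the recurrence: B(n+1) = sum_k C(n,k)*B(k).
B(8) = 4140


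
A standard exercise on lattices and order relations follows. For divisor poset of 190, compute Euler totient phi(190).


phi(n) = n * prod_{p|n} (1 - 1/p).
Prime divisors of 190: [2, 5, 19]
phi(190) = 190 * (1 - 1/2) * (1 - 1/5) * (1 - 1/19)
phi(190) = 72


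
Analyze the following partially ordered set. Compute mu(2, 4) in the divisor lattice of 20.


In a divisor lattice, mu(a,b) = mu(b/a) where mu is the classical Mobius function.
b/a = 4/2 = 2
Prime factorization of 2: primes [2]
2 is squarefree with 1 prime factor(s), so mu(2) = (-1)^1 = -1


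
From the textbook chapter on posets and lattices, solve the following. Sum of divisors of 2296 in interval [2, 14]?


Interval [2,14] in divisors of 2296: [2, 14]
Sum = 16


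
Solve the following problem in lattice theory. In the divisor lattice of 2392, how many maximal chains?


A maximal chain goes from the minimum element to a maximal element via cover relations.
Counting all min-to-max paths in the cover graph.
Total maximal chains: 20


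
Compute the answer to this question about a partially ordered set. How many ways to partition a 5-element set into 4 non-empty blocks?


S(n,k) = k*S(n-1,k) + S(n-1,k-1).
S(4,4) = 1, S(4,3) = 6
S(5,4) = 4*1 + 6 = 4 + 6
S(5,4) = 10


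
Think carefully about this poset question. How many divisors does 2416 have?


Divisors of 2416: [1, 2, 4, 8, 16, 151, 302, 604, 1208, 2416]
Count: 10


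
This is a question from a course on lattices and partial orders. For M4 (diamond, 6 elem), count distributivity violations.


Distributive law: a ^ (b v c) = (a ^ b) v (a ^ c).
Check all 6^3 = 216 ordered triples (a,b,c).
  e.g. a=a1, b=a2, c=a3: lhs=a1 != rhs=0
  e.g. a=a1, b=a2, c=a4: lhs=a1 != rhs=0
Total violating triples: 24


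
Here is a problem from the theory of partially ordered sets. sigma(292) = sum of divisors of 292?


sigma(n) = sum of divisors.
Divisors of 292: [1, 2, 4, 73, 146, 292]
Sum = 518


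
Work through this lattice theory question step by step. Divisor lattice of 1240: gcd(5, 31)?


Meet=gcd.
gcd(5,31)=1


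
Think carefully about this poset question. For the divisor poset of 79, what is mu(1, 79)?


In a divisor lattice, mu(a,b) = mu(b/a) where mu is the classical Mobius function.
b/a = 79/1 = 79
Prime factorization of 79: primes [79]
79 is squarefree with 1 prime factor(s), so mu(79) = (-1)^1 = -1


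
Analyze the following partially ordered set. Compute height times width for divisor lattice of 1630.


Height = length of longest chain minus 1; width = size of largest antichain.
A maximum chain: 1 | 163 | 815 | 1630  (height 3).
A maximum antichain: {2, 5, 163}  (width 3).
Product = 3 * 3 = 9


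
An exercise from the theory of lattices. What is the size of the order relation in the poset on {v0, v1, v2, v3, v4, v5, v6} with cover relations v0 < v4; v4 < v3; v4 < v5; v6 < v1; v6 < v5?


The order relation is {(a,b) : a <= b}, reflexive so it includes (a,a).
Examples: (v0,v0), (v0,v3), (v0,v4), (v0,v5), (v1,v1), ...
Total ordered pairs: 14


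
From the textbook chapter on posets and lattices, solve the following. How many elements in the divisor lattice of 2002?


Divisors of 2002: [1, 2, 7, 11, 13, 14, 22, 26, 77, 91, 143, 154, 182, 286, 1001, 2002]
Count: 16


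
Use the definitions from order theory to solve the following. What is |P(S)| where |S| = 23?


Power set = 2^n.
2^23 = 8388608


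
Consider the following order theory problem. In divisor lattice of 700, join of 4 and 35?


In a divisor lattice, join = lcm (least common multiple).
gcd(4,35) = 1
lcm(4,35) = 4*35/gcd = 140/1 = 140


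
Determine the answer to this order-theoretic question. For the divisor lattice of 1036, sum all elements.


sigma(n) = sum of divisors.
Divisors of 1036: [1, 2, 4, 7, 14, 28, 37, 74, 148, 259, 518, 1036]
Sum = 2128


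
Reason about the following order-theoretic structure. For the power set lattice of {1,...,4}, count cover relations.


A cover relation a -< b holds when a < b with no c strictly between.
Cover relations:
  {} -< {1}
  {} -< {2}
  {} -< {3}
  {} -< {4}
  {1} -< {1,2}
  {1} -< {1,3}
  {1} -< {1,4}
  {2} -< {1,2}
  ...24 more
Total: 32


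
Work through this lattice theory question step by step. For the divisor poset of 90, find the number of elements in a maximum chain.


A chain is a totally ordered subset; we count the number of elements in a maximum chain.
Compute, for each element x, the size of the longest chain ending at x:
  1: 1
  2: 2
  3: 2
  5: 2
  9: 3
  6: 3
  ...
A maximum chain: 1 < 2 < 6 < 18 < 90
Number of elements in the longest chain: 5


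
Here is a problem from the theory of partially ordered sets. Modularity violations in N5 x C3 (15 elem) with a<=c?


Modular law: if a <= c then a v (b ^ c) = (a v b) ^ c.
Check all triples (a,b,c) with a <= c among 15 elements.
  e.g. a=(a,0), b=(c,0), c=(b,0): lhs=(a,0) != rhs=(b,0)
  e.g. a=(a,0), b=(c,1), c=(b,0): lhs=(a,0) != rhs=(b,0)
Total violating triples: 18


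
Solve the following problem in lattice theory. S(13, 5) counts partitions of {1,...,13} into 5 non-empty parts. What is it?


S(n,k) = k*S(n-1,k) + S(n-1,k-1).
S(12,5) = 1379400, S(12,4) = 611501
S(13,5) = 5*1379400 + 611501 = 6897000 + 611501
S(13,5) = 7508501


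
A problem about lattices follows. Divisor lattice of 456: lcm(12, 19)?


Join=lcm.
gcd(12,19)=1
lcm=228


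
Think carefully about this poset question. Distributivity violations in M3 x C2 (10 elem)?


Distributive law: a ^ (b v c) = (a ^ b) v (a ^ c).
Check all 10^3 = 1000 ordered triples (a,b,c).
  e.g. a=(a1,0), b=(a2,0), c=(a3,0): lhs=(a1,0) != rhs=(0,0)
  e.g. a=(a1,0), b=(a2,0), c=(a3,1): lhs=(a1,0) != rhs=(0,0)
Total violating triples: 48


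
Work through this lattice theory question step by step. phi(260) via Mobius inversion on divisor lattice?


phi(n) = n * prod_{p|n} (1 - 1/p).
Prime divisors of 260: [2, 5, 13]
phi(260) = 260 * (1 - 1/2) * (1 - 1/5) * (1 - 1/13)
phi(260) = 96


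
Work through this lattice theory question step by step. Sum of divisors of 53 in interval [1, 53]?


Interval [1,53] in divisors of 53: [1, 53]
Sum = 54


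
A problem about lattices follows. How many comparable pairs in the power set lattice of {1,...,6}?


A comparable pair {a,b} has a < b or b < a in the order.
Count unordered pairs where one element is strictly below the other.
Examples: {{},{1}}, {{},{2}}, {{},{3}}, {{},{4}}, ...
Total comparable pairs: 665


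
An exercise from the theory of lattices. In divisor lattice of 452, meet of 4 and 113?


In a divisor lattice, meet = gcd (greatest common divisor).
By Euclidean algorithm or factoring: gcd(4,113) = 1


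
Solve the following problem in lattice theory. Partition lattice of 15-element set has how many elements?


B(n) = number of set partitions of an n-element set.
B(n) satisfies the recurrence: B(n+1) = sum_k C(n,k)*B(k).
B(15) = 1382958545


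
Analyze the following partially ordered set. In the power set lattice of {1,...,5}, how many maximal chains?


A maximal chain goes from the minimum element to a maximal element via cover relations.
Counting all min-to-max paths in the cover graph.
Total maximal chains: 120


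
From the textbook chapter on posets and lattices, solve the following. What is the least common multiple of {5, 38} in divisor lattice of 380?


In a divisor lattice, join = lcm (least common multiple).
Compute lcm iteratively: start with first element, then lcm(current, next).
Elements: [5, 38]
lcm(5,38) = 190
Final lcm = 190


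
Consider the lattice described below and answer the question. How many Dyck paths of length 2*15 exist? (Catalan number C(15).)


C(n) = C(2n, n) / (n+1).
C(30, 15) = 155117520
C(15) = 155117520 / 16 = 9694845


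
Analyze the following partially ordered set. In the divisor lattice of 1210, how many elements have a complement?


An element a is complemented if some b has a meet b = bottom, a join b = top.
a is complemented iff gcd(a, n/a)=1, i.e. a is a unitary divisor of 1210.
Complemented elements: 1, 2, 5, 10, 121, 242, ... (2 more)
Count: 8


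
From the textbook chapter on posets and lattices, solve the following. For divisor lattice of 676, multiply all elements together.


Divisors of 676: [1, 2, 4, 13, 26, 52, 169, 338, 676]
Product = n^(d(n)/2) = 676^(9/2)
Product = 5429503678976


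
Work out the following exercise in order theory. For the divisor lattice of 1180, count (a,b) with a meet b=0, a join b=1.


Complement pair (a,b): a meet b = bottom, a join b = top.
Here: gcd(a,b)=1 and lcm(a,b)=1180, i.e. a*b=1180 with a,b coprime.
Pairs found: (1,1180), (4,295), (5,236), (20,59), ... (4 more)
Total ordered pairs: 8


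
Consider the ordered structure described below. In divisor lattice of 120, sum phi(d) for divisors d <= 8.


Divisors of 120 up to 8: [1, 2, 3, 4, 5, 6, 8]
phi values: [1, 1, 2, 2, 4, 2, 4]
Sum = 16


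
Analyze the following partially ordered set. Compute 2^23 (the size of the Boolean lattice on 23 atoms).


Power set = 2^n.
2^23 = 8388608


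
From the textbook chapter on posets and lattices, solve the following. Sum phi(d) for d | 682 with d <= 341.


Divisors of 682 up to 341: [1, 2, 11, 22, 31, 62, 341]
phi values: [1, 1, 10, 10, 30, 30, 300]
Sum = 382


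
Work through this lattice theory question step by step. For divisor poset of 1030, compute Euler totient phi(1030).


phi(n) = n * prod_{p|n} (1 - 1/p).
Prime divisors of 1030: [2, 5, 103]
phi(1030) = 1030 * (1 - 1/2) * (1 - 1/5) * (1 - 1/103)
phi(1030) = 408


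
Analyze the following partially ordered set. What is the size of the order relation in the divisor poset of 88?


The order relation is {(a,b) : a <= b}, reflexive so it includes (a,a).
Examples: (1,1), (1,11), (1,2), (1,22), (1,4), ...
Total ordered pairs: 30


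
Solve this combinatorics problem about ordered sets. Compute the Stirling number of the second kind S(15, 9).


S(n,k) = k*S(n-1,k) + S(n-1,k-1).
S(14,9) = 5135130, S(14,8) = 20912320
S(15,9) = 9*5135130 + 20912320 = 46216170 + 20912320
S(15,9) = 67128490


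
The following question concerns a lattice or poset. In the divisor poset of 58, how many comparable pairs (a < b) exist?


A comparable pair {a,b} has a < b or b < a in the order.
Count unordered pairs where one element is strictly below the other.
Examples: {1,2}, {1,29}, {1,58}, {2,58}, ...
Total comparable pairs: 5


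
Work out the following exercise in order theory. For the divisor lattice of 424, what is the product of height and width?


Height = length of longest chain minus 1; width = size of largest antichain.
A maximum chain: 1 | 53 | 106 | 212 | 424  (height 4).
A maximum antichain: {2, 53}  (width 2).
Product = 4 * 2 = 8


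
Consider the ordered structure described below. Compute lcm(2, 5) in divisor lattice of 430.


In a divisor lattice, join = lcm (least common multiple).
gcd(2,5) = 1
lcm(2,5) = 2*5/gcd = 10/1 = 10


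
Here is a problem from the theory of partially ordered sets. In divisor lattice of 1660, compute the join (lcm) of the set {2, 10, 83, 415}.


In a divisor lattice, join = lcm (least common multiple).
Compute lcm iteratively: start with first element, then lcm(current, next).
Elements: [2, 10, 83, 415]
lcm(2,10) = 10
lcm(10,83) = 830
lcm(830,415) = 830
Final lcm = 830


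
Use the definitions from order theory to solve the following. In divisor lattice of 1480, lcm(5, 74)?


Join=lcm.
gcd(5,74)=1
lcm=370


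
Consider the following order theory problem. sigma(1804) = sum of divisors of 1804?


sigma(n) = sum of divisors.
Divisors of 1804: [1, 2, 4, 11, 22, 41, 44, 82, 164, 451, 902, 1804]
Sum = 3528


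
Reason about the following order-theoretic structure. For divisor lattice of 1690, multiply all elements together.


Divisors of 1690: [1, 2, 5, 10, 13, 26, 65, 130, 169, 338, 845, 1690]
Product = n^(d(n)/2) = 1690^(12/2)
Product = 23298085122481000000


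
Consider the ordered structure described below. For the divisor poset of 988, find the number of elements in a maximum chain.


A chain is a totally ordered subset; we count the number of elements in a maximum chain.
Compute, for each element x, the size of the longest chain ending at x:
  1: 1
  2: 2
  13: 2
  19: 2
  4: 3
  26: 3
  ...
A maximum chain: 1 < 2 < 4 < 52 < 988
Number of elements in the longest chain: 5


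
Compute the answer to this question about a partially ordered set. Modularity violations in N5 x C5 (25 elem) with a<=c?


Modular law: if a <= c then a v (b ^ c) = (a v b) ^ c.
Check all triples (a,b,c) with a <= c among 25 elements.
  e.g. a=(a,0), b=(c,0), c=(b,0): lhs=(a,0) != rhs=(b,0)
  e.g. a=(a,0), b=(c,1), c=(b,0): lhs=(a,0) != rhs=(b,0)
Total violating triples: 75


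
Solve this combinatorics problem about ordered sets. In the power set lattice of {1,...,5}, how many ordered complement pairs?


Complement pair (a,b): a meet b = bottom, a join b = top.
Here: A intersect B = {} and A union B = {1,...,5}.
Pairs found: ({},{1,2,3,4,5}), ({1},{2,3,4,5}), ({2},{1,3,4,5}), ({3},{1,2,4,5}), ... (28 more)
Total ordered pairs: 32


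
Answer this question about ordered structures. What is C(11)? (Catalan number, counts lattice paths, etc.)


C(n) = C(2n, n) / (n+1).
C(22, 11) = 705432
C(11) = 705432 / 12 = 58786


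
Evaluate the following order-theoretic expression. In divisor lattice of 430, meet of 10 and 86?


In a divisor lattice, meet = gcd (greatest common divisor).
By Euclidean algorithm or factoring: gcd(10,86) = 2


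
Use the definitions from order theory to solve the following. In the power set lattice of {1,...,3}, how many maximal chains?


A maximal chain goes from the minimum element to a maximal element via cover relations.
Counting all min-to-max paths in the cover graph.
Total maximal chains: 6


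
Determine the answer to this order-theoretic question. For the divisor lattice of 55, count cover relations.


A cover relation a -< b holds when a < b with no c strictly between.
Cover relations:
  1 -< 5
  1 -< 11
  5 -< 55
  11 -< 55
Total: 4


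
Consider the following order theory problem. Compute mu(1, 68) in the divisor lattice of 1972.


In a divisor lattice, mu(a,b) = mu(b/a) where mu is the classical Mobius function.
b/a = 68/1 = 68
Prime factorization of 68: primes [2, 17]
68 is not squarefree, so mu(68) = 0


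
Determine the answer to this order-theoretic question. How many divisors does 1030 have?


Divisors of 1030: [1, 2, 5, 10, 103, 206, 515, 1030]
Count: 8


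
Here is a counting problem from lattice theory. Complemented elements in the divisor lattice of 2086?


An element a is complemented if some b has a meet b = bottom, a join b = top.
a is complemented iff gcd(a, n/a)=1, i.e. a is a unitary divisor of 2086.
Complemented elements: 1, 2, 7, 14, 149, 298, ... (2 more)
Count: 8


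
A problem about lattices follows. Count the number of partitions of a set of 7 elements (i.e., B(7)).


B(n) = number of set partitions of an n-element set.
B(n) satisfies the recurrence: B(n+1) = sum_k C(n,k)*B(k).
B(7) = 877


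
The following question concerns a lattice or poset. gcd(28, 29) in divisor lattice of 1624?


Meet=gcd.
gcd(28,29)=1


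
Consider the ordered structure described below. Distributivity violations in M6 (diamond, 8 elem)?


Distributive law: a ^ (b v c) = (a ^ b) v (a ^ c).
Check all 8^3 = 512 ordered triples (a,b,c).
  e.g. a=a1, b=a2, c=a3: lhs=a1 != rhs=0
  e.g. a=a1, b=a2, c=a4: lhs=a1 != rhs=0
Total violating triples: 120


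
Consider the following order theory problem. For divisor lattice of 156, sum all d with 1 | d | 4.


Interval [1,4] in divisors of 156: [1, 2, 4]
Sum = 7


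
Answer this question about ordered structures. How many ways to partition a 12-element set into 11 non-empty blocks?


S(n,k) = k*S(n-1,k) + S(n-1,k-1).
S(11,11) = 1, S(11,10) = 55
S(12,11) = 11*1 + 55 = 11 + 55
S(12,11) = 66
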